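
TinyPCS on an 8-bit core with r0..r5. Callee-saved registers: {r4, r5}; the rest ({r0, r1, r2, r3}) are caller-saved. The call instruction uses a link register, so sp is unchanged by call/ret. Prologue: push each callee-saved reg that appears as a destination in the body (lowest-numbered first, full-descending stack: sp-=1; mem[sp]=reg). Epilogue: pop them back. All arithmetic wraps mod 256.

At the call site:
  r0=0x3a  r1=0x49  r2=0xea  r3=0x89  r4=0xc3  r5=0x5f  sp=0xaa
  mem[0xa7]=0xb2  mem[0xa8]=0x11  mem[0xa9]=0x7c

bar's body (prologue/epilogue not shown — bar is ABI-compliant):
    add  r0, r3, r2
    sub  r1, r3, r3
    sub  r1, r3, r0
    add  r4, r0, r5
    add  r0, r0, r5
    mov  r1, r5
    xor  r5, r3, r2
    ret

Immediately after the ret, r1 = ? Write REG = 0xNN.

REG = 0x5f

prologue: push r4 -> mem[0xa9]=0xc3, sp=0xa9
prologue: push r5 -> mem[0xa8]=0x5f, sp=0xa8
body[0] add  r0, r3, r2 -> r0=0x73
body[1] sub  r1, r3, r3 -> r1=0x00
body[2] sub  r1, r3, r0 -> r1=0x16
body[3] add  r4, r0, r5 -> r4=0xd2
body[4] add  r0, r0, r5 -> r0=0xd2
body[5] mov  r1, r5 -> r1=0x5f
body[6] xor  r5, r3, r2 -> r5=0x63
epilogue: pop r5=0x5f, sp=0xa9
epilogue: pop r4=0xc3, sp=0xaa
r1 is caller-saved -> body value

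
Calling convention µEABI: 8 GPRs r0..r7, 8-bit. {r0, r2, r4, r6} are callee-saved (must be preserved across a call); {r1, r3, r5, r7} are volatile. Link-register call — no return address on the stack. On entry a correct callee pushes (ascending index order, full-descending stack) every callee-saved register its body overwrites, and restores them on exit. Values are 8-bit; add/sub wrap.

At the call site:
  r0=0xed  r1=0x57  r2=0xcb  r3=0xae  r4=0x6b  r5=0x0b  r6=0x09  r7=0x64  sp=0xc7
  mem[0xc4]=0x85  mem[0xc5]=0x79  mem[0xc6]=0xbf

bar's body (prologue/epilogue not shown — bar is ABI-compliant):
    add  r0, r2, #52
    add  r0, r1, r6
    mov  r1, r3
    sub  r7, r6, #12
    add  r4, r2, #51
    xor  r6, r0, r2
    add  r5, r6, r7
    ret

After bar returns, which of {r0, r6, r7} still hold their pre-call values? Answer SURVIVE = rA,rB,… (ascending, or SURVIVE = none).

prologue: push r0 → mem[0xc6]=0xed, sp=0xc6
prologue: push r4 → mem[0xc5]=0x6b, sp=0xc5
prologue: push r6 → mem[0xc4]=0x09, sp=0xc4
body[0] add  r0, r2, #52 → r0=0xff
body[1] add  r0, r1, r6 → r0=0x60
body[2] mov  r1, r3 → r1=0xae
body[3] sub  r7, r6, #12 → r7=0xfd
body[4] add  r4, r2, #51 → r4=0xfe
body[5] xor  r6, r0, r2 → r6=0xab
body[6] add  r5, r6, r7 → r5=0xa8
epilogue: pop r6=0x09, sp=0xc5
epilogue: pop r4=0x6b, sp=0xc6
epilogue: pop r0=0xed, sp=0xc7
r0: callee-saved, written=True
r6: callee-saved, written=True
r7: caller-saved, written=True

SURVIVE = r0,r6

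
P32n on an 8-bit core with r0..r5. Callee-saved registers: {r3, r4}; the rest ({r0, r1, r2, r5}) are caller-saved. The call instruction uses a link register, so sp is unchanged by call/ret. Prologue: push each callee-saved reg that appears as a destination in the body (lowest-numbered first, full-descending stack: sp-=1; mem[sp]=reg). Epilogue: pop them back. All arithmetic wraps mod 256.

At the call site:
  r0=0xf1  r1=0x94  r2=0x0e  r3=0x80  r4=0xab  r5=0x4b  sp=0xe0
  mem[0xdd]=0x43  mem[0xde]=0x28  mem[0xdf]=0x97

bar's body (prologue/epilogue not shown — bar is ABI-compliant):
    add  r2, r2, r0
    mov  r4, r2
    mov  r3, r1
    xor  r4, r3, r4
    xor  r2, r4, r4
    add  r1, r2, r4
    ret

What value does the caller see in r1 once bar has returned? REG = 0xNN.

prologue: push r3 -> mem[0xdf]=0x80, sp=0xdf
prologue: push r4 -> mem[0xde]=0xab, sp=0xde
body[0] add  r2, r2, r0 -> r2=0xff
body[1] mov  r4, r2 -> r4=0xff
body[2] mov  r3, r1 -> r3=0x94
body[3] xor  r4, r3, r4 -> r4=0x6b
body[4] xor  r2, r4, r4 -> r2=0x00
body[5] add  r1, r2, r4 -> r1=0x6b
epilogue: pop r4=0xab, sp=0xdf
epilogue: pop r3=0x80, sp=0xe0
r1 is caller-saved -> body value

REG = 0x6b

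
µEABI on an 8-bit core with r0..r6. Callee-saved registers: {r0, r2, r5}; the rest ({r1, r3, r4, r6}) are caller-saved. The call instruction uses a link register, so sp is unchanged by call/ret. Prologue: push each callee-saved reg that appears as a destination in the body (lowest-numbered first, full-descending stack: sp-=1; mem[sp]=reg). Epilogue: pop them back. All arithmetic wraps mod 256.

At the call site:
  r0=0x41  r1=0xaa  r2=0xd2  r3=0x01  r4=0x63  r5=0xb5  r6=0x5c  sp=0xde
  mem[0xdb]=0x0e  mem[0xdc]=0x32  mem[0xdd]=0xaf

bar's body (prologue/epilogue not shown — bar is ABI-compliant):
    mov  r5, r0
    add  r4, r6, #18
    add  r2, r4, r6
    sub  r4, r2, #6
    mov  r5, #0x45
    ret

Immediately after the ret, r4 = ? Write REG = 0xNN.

REG = 0xc4

prologue: push r2 → mem[0xdd]=0xd2, sp=0xdd
prologue: push r5 → mem[0xdc]=0xb5, sp=0xdc
body[0] mov  r5, r0 → r5=0x41
body[1] add  r4, r6, #18 → r4=0x6e
body[2] add  r2, r4, r6 → r2=0xca
body[3] sub  r4, r2, #6 → r4=0xc4
body[4] mov  r5, #0x45 → r5=0x45
epilogue: pop r5=0xb5, sp=0xdd
epilogue: pop r2=0xd2, sp=0xde
r4 is caller-saved → body value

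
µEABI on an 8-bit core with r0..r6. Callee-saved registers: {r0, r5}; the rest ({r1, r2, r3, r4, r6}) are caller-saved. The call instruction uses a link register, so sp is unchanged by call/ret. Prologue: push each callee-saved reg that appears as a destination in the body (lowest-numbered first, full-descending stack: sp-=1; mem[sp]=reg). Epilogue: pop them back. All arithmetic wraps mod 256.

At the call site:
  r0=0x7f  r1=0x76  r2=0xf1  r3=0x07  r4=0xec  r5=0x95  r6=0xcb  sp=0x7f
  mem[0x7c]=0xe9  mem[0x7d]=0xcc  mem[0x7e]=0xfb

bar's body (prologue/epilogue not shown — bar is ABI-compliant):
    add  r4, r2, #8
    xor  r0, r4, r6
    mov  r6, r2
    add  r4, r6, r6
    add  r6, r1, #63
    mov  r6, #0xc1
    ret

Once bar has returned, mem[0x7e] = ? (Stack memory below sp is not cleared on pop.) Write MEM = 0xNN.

prologue: push r0 → mem[0x7e]=0x7f, sp=0x7e
body[0] add  r4, r2, #8 → r4=0xf9
body[1] xor  r0, r4, r6 → r0=0x32
body[2] mov  r6, r2 → r6=0xf1
body[3] add  r4, r6, r6 → r4=0xe2
body[4] add  r6, r1, #63 → r6=0xb5
body[5] mov  r6, #0xc1 → r6=0xc1
epilogue: pop r0=0x7f, sp=0x7f
prologue pushed ['r0'] at ['0x7e']

MEM = 0x7f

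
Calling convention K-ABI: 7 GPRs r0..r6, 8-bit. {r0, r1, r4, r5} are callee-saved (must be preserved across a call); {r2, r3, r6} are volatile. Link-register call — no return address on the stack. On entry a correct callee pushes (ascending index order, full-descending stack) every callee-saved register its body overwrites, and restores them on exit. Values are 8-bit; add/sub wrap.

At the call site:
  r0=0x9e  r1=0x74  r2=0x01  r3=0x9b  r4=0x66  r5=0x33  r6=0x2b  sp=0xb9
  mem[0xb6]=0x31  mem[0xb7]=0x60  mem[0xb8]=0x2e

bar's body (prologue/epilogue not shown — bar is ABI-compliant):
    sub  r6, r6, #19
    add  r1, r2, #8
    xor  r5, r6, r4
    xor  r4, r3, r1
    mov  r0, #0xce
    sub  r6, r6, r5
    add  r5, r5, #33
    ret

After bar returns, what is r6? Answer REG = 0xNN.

prologue: push r0 → mem[0xb8]=0x9e, sp=0xb8
prologue: push r1 → mem[0xb7]=0x74, sp=0xb7
prologue: push r4 → mem[0xb6]=0x66, sp=0xb6
prologue: push r5 → mem[0xb5]=0x33, sp=0xb5
body[0] sub  r6, r6, #19 → r6=0x18
body[1] add  r1, r2, #8 → r1=0x09
body[2] xor  r5, r6, r4 → r5=0x7e
body[3] xor  r4, r3, r1 → r4=0x92
body[4] mov  r0, #0xce → r0=0xce
body[5] sub  r6, r6, r5 → r6=0x9a
body[6] add  r5, r5, #33 → r5=0x9f
epilogue: pop r5=0x33, sp=0xb6
epilogue: pop r4=0x66, sp=0xb7
epilogue: pop r1=0x74, sp=0xb8
epilogue: pop r0=0x9e, sp=0xb9
r6 is caller-saved → body value

REG = 0x9a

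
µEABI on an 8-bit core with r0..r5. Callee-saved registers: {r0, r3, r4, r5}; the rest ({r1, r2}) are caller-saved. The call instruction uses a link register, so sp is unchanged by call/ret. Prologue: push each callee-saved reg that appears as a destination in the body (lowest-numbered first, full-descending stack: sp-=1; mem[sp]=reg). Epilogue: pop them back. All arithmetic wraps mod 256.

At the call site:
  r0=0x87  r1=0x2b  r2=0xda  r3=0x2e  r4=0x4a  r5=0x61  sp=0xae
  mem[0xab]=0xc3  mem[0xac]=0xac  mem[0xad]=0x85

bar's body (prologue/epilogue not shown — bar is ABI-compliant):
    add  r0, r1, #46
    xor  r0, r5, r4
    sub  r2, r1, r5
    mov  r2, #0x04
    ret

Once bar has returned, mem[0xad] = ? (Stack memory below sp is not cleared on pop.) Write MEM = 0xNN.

MEM = 0x87

prologue: push r0 → mem[0xad]=0x87, sp=0xad
body[0] add  r0, r1, #46 → r0=0x59
body[1] xor  r0, r5, r4 → r0=0x2b
body[2] sub  r2, r1, r5 → r2=0xca
body[3] mov  r2, #0x04 → r2=0x04
epilogue: pop r0=0x87, sp=0xae
prologue pushed ['r0'] at ['0xad']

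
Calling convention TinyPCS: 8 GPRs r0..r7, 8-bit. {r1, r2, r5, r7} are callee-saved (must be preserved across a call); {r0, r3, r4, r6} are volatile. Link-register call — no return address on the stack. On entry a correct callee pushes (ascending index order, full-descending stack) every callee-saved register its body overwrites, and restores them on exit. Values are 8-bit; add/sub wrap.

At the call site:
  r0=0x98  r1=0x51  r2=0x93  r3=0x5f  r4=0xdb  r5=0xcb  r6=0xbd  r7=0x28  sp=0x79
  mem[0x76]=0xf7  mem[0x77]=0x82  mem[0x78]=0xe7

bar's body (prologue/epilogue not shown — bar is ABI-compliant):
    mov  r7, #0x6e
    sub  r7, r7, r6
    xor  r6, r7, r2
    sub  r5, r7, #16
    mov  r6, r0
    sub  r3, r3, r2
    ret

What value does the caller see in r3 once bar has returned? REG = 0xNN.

REG = 0xcc

prologue: push r5 -> mem[0x78]=0xcb, sp=0x78
prologue: push r7 -> mem[0x77]=0x28, sp=0x77
body[0] mov  r7, #0x6e -> r7=0x6e
body[1] sub  r7, r7, r6 -> r7=0xb1
body[2] xor  r6, r7, r2 -> r6=0x22
body[3] sub  r5, r7, #16 -> r5=0xa1
body[4] mov  r6, r0 -> r6=0x98
body[5] sub  r3, r3, r2 -> r3=0xcc
epilogue: pop r7=0x28, sp=0x78
epilogue: pop r5=0xcb, sp=0x79
r3 is caller-saved -> body value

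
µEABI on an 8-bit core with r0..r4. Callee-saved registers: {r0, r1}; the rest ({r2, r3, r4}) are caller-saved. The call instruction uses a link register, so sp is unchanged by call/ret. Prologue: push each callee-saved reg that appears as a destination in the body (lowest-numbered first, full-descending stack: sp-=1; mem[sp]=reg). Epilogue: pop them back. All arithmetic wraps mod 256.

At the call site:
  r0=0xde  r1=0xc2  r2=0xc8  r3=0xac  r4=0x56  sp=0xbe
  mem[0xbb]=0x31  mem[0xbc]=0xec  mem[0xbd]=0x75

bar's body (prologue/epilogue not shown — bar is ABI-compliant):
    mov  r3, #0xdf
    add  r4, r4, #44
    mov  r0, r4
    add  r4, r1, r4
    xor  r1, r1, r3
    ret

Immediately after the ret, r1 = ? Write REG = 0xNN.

prologue: push r0 -> mem[0xbd]=0xde, sp=0xbd
prologue: push r1 -> mem[0xbc]=0xc2, sp=0xbc
body[0] mov  r3, #0xdf -> r3=0xdf
body[1] add  r4, r4, #44 -> r4=0x82
body[2] mov  r0, r4 -> r0=0x82
body[3] add  r4, r1, r4 -> r4=0x44
body[4] xor  r1, r1, r3 -> r1=0x1d
epilogue: pop r1=0xc2, sp=0xbd
epilogue: pop r0=0xde, sp=0xbe
r1 is callee-saved -> restored

REG = 0xc2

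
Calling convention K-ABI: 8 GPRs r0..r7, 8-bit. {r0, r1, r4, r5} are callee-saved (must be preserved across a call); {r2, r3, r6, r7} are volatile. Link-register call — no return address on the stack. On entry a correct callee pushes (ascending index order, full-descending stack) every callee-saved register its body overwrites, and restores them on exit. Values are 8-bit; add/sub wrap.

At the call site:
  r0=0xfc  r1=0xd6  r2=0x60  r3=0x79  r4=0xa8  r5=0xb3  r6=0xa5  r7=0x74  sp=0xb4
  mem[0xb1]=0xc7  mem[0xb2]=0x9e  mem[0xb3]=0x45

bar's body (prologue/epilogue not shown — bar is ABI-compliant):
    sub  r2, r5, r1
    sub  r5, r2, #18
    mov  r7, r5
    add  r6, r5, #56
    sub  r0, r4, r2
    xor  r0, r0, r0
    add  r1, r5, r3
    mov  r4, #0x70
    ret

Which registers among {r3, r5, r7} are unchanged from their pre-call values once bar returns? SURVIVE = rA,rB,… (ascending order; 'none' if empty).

SURVIVE = r3,r5

prologue: push r0 → mem[0xb3]=0xfc, sp=0xb3
prologue: push r1 → mem[0xb2]=0xd6, sp=0xb2
prologue: push r4 → mem[0xb1]=0xa8, sp=0xb1
prologue: push r5 → mem[0xb0]=0xb3, sp=0xb0
body[0] sub  r2, r5, r1 → r2=0xdd
body[1] sub  r5, r2, #18 → r5=0xcb
body[2] mov  r7, r5 → r7=0xcb
body[3] add  r6, r5, #56 → r6=0x03
body[4] sub  r0, r4, r2 → r0=0xcb
body[5] xor  r0, r0, r0 → r0=0x00
body[6] add  r1, r5, r3 → r1=0x44
body[7] mov  r4, #0x70 → r4=0x70
epilogue: pop r5=0xb3, sp=0xb1
epilogue: pop r4=0xa8, sp=0xb2
epilogue: pop r1=0xd6, sp=0xb3
epilogue: pop r0=0xfc, sp=0xb4
r3: caller-saved, written=False
r5: callee-saved, written=True
r7: caller-saved, written=True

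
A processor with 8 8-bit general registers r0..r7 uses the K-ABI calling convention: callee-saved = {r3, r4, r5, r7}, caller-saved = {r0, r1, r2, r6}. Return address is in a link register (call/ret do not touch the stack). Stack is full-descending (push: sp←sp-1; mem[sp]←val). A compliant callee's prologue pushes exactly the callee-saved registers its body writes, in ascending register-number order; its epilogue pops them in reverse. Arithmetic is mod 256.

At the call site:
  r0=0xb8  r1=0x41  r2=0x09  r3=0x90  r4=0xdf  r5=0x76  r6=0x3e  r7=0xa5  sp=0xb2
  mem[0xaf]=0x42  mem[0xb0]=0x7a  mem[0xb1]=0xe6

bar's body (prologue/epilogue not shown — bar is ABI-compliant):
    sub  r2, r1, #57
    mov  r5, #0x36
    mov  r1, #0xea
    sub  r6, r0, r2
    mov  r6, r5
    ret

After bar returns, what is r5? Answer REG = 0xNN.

prologue: push r5 -> mem[0xb1]=0x76, sp=0xb1
body[0] sub  r2, r1, #57 -> r2=0x08
body[1] mov  r5, #0x36 -> r5=0x36
body[2] mov  r1, #0xea -> r1=0xea
body[3] sub  r6, r0, r2 -> r6=0xb0
body[4] mov  r6, r5 -> r6=0x36
epilogue: pop r5=0x76, sp=0xb2
r5 is callee-saved -> restored

REG = 0x76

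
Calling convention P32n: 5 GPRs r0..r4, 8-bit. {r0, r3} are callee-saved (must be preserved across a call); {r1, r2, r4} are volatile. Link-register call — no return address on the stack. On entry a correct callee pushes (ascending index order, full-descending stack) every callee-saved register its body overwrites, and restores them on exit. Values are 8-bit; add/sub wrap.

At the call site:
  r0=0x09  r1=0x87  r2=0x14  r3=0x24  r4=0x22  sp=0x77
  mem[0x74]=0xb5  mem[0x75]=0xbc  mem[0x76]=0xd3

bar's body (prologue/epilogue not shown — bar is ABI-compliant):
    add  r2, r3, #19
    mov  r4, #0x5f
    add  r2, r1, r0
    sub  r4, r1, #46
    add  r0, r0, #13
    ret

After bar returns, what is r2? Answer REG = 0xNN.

REG = 0x90

prologue: push r0 -> mem[0x76]=0x09, sp=0x76
body[0] add  r2, r3, #19 -> r2=0x37
body[1] mov  r4, #0x5f -> r4=0x5f
body[2] add  r2, r1, r0 -> r2=0x90
body[3] sub  r4, r1, #46 -> r4=0x59
body[4] add  r0, r0, #13 -> r0=0x16
epilogue: pop r0=0x09, sp=0x77
r2 is caller-saved -> body value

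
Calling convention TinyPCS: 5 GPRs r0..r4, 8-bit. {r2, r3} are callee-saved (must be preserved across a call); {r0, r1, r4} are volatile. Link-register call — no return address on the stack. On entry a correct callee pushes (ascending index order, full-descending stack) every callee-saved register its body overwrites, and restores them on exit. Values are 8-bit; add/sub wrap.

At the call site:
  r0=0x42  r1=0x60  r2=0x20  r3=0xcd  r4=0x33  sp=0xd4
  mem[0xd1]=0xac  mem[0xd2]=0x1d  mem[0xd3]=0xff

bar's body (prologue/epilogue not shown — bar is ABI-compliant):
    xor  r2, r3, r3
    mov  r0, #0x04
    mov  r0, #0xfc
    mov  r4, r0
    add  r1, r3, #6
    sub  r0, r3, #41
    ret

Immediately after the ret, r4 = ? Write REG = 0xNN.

prologue: push r2 → mem[0xd3]=0x20, sp=0xd3
body[0] xor  r2, r3, r3 → r2=0x00
body[1] mov  r0, #0x04 → r0=0x04
body[2] mov  r0, #0xfc → r0=0xfc
body[3] mov  r4, r0 → r4=0xfc
body[4] add  r1, r3, #6 → r1=0xd3
body[5] sub  r0, r3, #41 → r0=0xa4
epilogue: pop r2=0x20, sp=0xd4
r4 is caller-saved → body value

REG = 0xfc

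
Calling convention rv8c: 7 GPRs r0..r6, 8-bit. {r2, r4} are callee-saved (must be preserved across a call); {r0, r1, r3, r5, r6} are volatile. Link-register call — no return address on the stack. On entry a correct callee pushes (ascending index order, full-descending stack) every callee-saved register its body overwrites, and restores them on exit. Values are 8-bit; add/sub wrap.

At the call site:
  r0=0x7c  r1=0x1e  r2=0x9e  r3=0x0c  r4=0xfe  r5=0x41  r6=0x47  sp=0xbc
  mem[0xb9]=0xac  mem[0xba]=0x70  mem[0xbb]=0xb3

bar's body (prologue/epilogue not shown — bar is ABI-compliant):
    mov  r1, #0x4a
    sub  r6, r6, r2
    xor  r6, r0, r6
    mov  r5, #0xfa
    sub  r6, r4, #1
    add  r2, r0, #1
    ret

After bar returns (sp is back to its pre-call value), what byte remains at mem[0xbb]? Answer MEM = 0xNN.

prologue: push r2 → mem[0xbb]=0x9e, sp=0xbb
body[0] mov  r1, #0x4a → r1=0x4a
body[1] sub  r6, r6, r2 → r6=0xa9
body[2] xor  r6, r0, r6 → r6=0xd5
body[3] mov  r5, #0xfa → r5=0xfa
body[4] sub  r6, r4, #1 → r6=0xfd
body[5] add  r2, r0, #1 → r2=0x7d
epilogue: pop r2=0x9e, sp=0xbc
prologue pushed ['r2'] at ['0xbb']

MEM = 0x9e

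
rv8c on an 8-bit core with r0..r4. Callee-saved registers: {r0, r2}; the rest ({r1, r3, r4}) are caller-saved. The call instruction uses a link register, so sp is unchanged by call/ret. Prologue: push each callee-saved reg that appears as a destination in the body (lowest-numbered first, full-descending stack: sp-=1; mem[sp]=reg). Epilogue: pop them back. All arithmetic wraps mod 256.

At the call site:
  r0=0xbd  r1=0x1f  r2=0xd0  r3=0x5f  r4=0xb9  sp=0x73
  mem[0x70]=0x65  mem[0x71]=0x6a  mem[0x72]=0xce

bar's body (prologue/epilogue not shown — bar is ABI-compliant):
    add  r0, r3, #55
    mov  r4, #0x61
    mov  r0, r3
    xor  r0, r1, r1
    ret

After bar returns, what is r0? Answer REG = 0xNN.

prologue: push r0 → mem[0x72]=0xbd, sp=0x72
body[0] add  r0, r3, #55 → r0=0x96
body[1] mov  r4, #0x61 → r4=0x61
body[2] mov  r0, r3 → r0=0x5f
body[3] xor  r0, r1, r1 → r0=0x00
epilogue: pop r0=0xbd, sp=0x73
r0 is callee-saved → restored

REG = 0xbd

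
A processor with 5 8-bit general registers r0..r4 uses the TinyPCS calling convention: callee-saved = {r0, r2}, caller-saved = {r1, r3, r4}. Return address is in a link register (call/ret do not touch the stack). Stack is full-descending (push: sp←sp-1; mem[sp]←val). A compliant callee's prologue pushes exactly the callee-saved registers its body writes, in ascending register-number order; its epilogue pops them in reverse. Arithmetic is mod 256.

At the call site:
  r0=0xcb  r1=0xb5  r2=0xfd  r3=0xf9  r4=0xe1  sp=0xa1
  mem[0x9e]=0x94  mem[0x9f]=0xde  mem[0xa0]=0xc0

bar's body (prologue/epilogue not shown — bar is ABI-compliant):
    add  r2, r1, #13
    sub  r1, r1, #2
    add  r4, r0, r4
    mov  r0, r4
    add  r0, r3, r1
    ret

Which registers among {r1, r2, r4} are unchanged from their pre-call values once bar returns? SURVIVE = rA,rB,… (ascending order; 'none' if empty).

SURVIVE = r2

prologue: push r0 -> mem[0xa0]=0xcb, sp=0xa0
prologue: push r2 -> mem[0x9f]=0xfd, sp=0x9f
body[0] add  r2, r1, #13 -> r2=0xc2
body[1] sub  r1, r1, #2 -> r1=0xb3
body[2] add  r4, r0, r4 -> r4=0xac
body[3] mov  r0, r4 -> r0=0xac
body[4] add  r0, r3, r1 -> r0=0xac
epilogue: pop r2=0xfd, sp=0xa0
epilogue: pop r0=0xcb, sp=0xa1
r1: caller-saved, written=True
r2: callee-saved, written=True
r4: caller-saved, written=True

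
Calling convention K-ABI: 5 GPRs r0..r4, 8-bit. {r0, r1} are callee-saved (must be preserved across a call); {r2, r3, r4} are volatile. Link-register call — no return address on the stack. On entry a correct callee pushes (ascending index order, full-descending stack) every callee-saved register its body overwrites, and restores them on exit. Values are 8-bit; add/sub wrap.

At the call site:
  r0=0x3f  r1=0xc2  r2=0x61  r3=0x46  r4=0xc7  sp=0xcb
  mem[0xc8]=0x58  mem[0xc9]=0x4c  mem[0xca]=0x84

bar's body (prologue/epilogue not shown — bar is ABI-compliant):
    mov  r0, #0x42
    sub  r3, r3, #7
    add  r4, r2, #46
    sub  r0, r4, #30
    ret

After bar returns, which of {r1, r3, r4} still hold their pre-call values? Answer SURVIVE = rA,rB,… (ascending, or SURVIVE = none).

SURVIVE = r1

prologue: push r0 → mem[0xca]=0x3f, sp=0xca
body[0] mov  r0, #0x42 → r0=0x42
body[1] sub  r3, r3, #7 → r3=0x3f
body[2] add  r4, r2, #46 → r4=0x8f
body[3] sub  r0, r4, #30 → r0=0x71
epilogue: pop r0=0x3f, sp=0xcb
r1: callee-saved, written=False
r3: caller-saved, written=True
r4: caller-saved, written=True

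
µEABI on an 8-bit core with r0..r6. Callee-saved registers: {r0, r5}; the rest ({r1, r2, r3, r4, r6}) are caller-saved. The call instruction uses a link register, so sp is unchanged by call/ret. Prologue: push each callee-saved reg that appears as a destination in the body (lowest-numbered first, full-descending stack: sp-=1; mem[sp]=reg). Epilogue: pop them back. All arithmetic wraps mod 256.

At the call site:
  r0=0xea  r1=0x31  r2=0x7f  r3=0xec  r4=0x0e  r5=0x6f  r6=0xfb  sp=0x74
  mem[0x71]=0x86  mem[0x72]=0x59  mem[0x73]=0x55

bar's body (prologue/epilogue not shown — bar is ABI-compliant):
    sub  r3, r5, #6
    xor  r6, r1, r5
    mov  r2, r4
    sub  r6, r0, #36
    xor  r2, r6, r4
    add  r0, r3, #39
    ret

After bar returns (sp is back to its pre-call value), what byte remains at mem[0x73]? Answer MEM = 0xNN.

prologue: push r0 -> mem[0x73]=0xea, sp=0x73
body[0] sub  r3, r5, #6 -> r3=0x69
body[1] xor  r6, r1, r5 -> r6=0x5e
body[2] mov  r2, r4 -> r2=0x0e
body[3] sub  r6, r0, #36 -> r6=0xc6
body[4] xor  r2, r6, r4 -> r2=0xc8
body[5] add  r0, r3, #39 -> r0=0x90
epilogue: pop r0=0xea, sp=0x74
prologue pushed ['r0'] at ['0x73']

MEM = 0xea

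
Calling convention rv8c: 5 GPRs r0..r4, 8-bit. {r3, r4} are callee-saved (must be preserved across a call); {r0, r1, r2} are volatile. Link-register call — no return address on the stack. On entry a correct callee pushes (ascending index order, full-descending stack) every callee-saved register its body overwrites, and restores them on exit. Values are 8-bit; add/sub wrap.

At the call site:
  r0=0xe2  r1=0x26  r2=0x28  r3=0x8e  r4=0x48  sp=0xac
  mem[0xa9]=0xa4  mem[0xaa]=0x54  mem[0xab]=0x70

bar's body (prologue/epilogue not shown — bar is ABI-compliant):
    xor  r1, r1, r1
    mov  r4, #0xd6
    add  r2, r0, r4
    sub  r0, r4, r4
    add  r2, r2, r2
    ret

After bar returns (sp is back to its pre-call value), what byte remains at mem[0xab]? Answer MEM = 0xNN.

MEM = 0x48

prologue: push r4 → mem[0xab]=0x48, sp=0xab
body[0] xor  r1, r1, r1 → r1=0x00
body[1] mov  r4, #0xd6 → r4=0xd6
body[2] add  r2, r0, r4 → r2=0xb8
body[3] sub  r0, r4, r4 → r0=0x00
body[4] add  r2, r2, r2 → r2=0x70
epilogue: pop r4=0x48, sp=0xac
prologue pushed ['r4'] at ['0xab']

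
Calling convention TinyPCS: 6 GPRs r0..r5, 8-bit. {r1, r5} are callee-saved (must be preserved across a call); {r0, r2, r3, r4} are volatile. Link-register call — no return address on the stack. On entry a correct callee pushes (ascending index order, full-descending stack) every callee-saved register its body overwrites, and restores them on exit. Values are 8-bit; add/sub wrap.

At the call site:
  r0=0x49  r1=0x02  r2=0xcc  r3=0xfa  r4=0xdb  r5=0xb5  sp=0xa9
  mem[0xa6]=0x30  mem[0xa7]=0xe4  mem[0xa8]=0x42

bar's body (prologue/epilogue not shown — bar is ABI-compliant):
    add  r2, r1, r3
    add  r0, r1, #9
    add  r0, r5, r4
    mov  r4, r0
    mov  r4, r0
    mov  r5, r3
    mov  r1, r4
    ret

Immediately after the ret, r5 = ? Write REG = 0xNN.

REG = 0xb5

prologue: push r1 → mem[0xa8]=0x02, sp=0xa8
prologue: push r5 → mem[0xa7]=0xb5, sp=0xa7
body[0] add  r2, r1, r3 → r2=0xfc
body[1] add  r0, r1, #9 → r0=0x0b
body[2] add  r0, r5, r4 → r0=0x90
body[3] mov  r4, r0 → r4=0x90
body[4] mov  r4, r0 → r4=0x90
body[5] mov  r5, r3 → r5=0xfa
body[6] mov  r1, r4 → r1=0x90
epilogue: pop r5=0xb5, sp=0xa8
epilogue: pop r1=0x02, sp=0xa9
r5 is callee-saved → restored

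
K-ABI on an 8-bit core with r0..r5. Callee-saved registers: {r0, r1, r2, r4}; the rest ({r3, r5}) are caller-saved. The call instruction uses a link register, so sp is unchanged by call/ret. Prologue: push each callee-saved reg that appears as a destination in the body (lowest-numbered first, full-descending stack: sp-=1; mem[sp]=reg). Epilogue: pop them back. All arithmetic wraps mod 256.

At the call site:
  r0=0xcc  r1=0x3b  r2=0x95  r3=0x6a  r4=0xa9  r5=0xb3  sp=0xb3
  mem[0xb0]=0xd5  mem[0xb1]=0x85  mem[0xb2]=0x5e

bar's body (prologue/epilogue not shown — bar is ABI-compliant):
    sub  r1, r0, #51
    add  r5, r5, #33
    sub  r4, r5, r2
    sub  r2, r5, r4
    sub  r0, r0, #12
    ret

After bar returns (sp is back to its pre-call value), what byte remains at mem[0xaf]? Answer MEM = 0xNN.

prologue: push r0 -> mem[0xb2]=0xcc, sp=0xb2
prologue: push r1 -> mem[0xb1]=0x3b, sp=0xb1
prologue: push r2 -> mem[0xb0]=0x95, sp=0xb0
prologue: push r4 -> mem[0xaf]=0xa9, sp=0xaf
body[0] sub  r1, r0, #51 -> r1=0x99
body[1] add  r5, r5, #33 -> r5=0xd4
body[2] sub  r4, r5, r2 -> r4=0x3f
body[3] sub  r2, r5, r4 -> r2=0x95
body[4] sub  r0, r0, #12 -> r0=0xc0
epilogue: pop r4=0xa9, sp=0xb0
epilogue: pop r2=0x95, sp=0xb1
epilogue: pop r1=0x3b, sp=0xb2
epilogue: pop r0=0xcc, sp=0xb3
prologue pushed ['r0', 'r1', 'r2', 'r4'] at ['0xb2', '0xb1', '0xb0', '0xaf']

MEM = 0xa9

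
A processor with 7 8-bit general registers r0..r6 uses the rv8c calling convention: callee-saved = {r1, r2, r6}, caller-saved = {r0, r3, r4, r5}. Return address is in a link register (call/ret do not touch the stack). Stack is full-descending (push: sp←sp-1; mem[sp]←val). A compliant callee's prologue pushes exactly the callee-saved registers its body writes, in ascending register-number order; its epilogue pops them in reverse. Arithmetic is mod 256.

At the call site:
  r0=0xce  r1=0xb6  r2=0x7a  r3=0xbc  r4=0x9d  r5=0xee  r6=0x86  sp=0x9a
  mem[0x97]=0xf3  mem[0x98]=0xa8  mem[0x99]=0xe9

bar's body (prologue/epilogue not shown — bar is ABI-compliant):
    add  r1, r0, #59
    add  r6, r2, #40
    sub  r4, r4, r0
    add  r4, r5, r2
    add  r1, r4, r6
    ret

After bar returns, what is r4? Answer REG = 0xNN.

REG = 0x68

prologue: push r1 -> mem[0x99]=0xb6, sp=0x99
prologue: push r6 -> mem[0x98]=0x86, sp=0x98
body[0] add  r1, r0, #59 -> r1=0x09
body[1] add  r6, r2, #40 -> r6=0xa2
body[2] sub  r4, r4, r0 -> r4=0xcf
body[3] add  r4, r5, r2 -> r4=0x68
body[4] add  r1, r4, r6 -> r1=0x0a
epilogue: pop r6=0x86, sp=0x99
epilogue: pop r1=0xb6, sp=0x9a
r4 is caller-saved -> body value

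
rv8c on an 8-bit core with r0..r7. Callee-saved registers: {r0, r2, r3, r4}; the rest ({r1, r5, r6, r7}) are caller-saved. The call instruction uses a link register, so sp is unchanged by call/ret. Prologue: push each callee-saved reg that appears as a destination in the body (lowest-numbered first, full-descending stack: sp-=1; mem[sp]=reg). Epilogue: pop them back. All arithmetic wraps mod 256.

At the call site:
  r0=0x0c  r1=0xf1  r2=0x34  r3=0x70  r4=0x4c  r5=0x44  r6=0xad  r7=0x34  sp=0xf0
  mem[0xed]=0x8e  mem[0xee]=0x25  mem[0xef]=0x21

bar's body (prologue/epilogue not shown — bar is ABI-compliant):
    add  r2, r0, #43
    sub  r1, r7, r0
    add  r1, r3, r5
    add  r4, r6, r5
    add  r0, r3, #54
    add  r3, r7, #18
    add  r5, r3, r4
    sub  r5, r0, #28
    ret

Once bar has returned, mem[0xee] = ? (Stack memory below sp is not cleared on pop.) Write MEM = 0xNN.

prologue: push r0 -> mem[0xef]=0x0c, sp=0xef
prologue: push r2 -> mem[0xee]=0x34, sp=0xee
prologue: push r3 -> mem[0xed]=0x70, sp=0xed
prologue: push r4 -> mem[0xec]=0x4c, sp=0xec
body[0] add  r2, r0, #43 -> r2=0x37
body[1] sub  r1, r7, r0 -> r1=0x28
body[2] add  r1, r3, r5 -> r1=0xb4
body[3] add  r4, r6, r5 -> r4=0xf1
body[4] add  r0, r3, #54 -> r0=0xa6
body[5] add  r3, r7, #18 -> r3=0x46
body[6] add  r5, r3, r4 -> r5=0x37
body[7] sub  r5, r0, #28 -> r5=0x8a
epilogue: pop r4=0x4c, sp=0xed
epilogue: pop r3=0x70, sp=0xee
epilogue: pop r2=0x34, sp=0xef
epilogue: pop r0=0x0c, sp=0xf0
prologue pushed ['r0', 'r2', 'r3', 'r4'] at ['0xef', '0xee', '0xed', '0xec']

MEM = 0x34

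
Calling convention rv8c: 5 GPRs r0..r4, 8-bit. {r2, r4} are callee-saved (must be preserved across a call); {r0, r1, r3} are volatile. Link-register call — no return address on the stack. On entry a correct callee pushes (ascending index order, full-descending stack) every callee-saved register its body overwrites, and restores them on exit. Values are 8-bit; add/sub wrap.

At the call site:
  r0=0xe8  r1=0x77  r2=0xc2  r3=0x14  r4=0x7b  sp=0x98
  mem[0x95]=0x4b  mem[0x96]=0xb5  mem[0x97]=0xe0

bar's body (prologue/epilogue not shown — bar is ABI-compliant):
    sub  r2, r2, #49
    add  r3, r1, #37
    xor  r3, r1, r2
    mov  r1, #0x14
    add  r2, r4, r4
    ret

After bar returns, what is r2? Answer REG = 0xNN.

prologue: push r2 -> mem[0x97]=0xc2, sp=0x97
body[0] sub  r2, r2, #49 -> r2=0x91
body[1] add  r3, r1, #37 -> r3=0x9c
body[2] xor  r3, r1, r2 -> r3=0xe6
body[3] mov  r1, #0x14 -> r1=0x14
body[4] add  r2, r4, r4 -> r2=0xf6
epilogue: pop r2=0xc2, sp=0x98
r2 is callee-saved -> restored

REG = 0xc2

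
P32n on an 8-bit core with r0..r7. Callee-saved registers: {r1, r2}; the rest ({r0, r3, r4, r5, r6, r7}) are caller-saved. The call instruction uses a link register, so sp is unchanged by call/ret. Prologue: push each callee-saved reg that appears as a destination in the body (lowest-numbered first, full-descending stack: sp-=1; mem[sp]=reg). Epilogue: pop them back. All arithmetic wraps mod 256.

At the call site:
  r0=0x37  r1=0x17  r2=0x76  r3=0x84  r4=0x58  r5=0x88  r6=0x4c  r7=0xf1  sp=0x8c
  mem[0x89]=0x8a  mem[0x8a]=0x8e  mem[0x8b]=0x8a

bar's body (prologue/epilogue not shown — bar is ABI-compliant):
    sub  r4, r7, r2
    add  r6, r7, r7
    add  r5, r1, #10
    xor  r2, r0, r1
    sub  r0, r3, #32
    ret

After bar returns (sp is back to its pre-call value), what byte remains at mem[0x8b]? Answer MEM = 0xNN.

prologue: push r2 → mem[0x8b]=0x76, sp=0x8b
body[0] sub  r4, r7, r2 → r4=0x7b
body[1] add  r6, r7, r7 → r6=0xe2
body[2] add  r5, r1, #10 → r5=0x21
body[3] xor  r2, r0, r1 → r2=0x20
body[4] sub  r0, r3, #32 → r0=0x64
epilogue: pop r2=0x76, sp=0x8c
prologue pushed ['r2'] at ['0x8b']

MEM = 0x76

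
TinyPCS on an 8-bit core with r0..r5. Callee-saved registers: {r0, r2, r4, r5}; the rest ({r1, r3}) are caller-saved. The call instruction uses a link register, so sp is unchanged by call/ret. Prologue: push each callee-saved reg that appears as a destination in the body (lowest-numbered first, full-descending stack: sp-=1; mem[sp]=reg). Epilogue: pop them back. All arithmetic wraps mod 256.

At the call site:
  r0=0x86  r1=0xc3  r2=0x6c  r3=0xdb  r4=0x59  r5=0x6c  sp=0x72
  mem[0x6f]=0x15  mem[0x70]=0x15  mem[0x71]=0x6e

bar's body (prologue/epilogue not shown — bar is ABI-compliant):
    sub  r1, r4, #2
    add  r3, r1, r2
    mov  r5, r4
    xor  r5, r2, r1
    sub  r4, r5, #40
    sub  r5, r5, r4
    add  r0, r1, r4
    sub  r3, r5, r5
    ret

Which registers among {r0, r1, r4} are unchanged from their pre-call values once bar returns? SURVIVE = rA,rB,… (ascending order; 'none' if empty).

SURVIVE = r0,r4

prologue: push r0 → mem[0x71]=0x86, sp=0x71
prologue: push r4 → mem[0x70]=0x59, sp=0x70
prologue: push r5 → mem[0x6f]=0x6c, sp=0x6f
body[0] sub  r1, r4, #2 → r1=0x57
body[1] add  r3, r1, r2 → r3=0xc3
body[2] mov  r5, r4 → r5=0x59
body[3] xor  r5, r2, r1 → r5=0x3b
body[4] sub  r4, r5, #40 → r4=0x13
body[5] sub  r5, r5, r4 → r5=0x28
body[6] add  r0, r1, r4 → r0=0x6a
body[7] sub  r3, r5, r5 → r3=0x00
epilogue: pop r5=0x6c, sp=0x70
epilogue: pop r4=0x59, sp=0x71
epilogue: pop r0=0x86, sp=0x72
r0: callee-saved, written=True
r1: caller-saved, written=True
r4: callee-saved, written=True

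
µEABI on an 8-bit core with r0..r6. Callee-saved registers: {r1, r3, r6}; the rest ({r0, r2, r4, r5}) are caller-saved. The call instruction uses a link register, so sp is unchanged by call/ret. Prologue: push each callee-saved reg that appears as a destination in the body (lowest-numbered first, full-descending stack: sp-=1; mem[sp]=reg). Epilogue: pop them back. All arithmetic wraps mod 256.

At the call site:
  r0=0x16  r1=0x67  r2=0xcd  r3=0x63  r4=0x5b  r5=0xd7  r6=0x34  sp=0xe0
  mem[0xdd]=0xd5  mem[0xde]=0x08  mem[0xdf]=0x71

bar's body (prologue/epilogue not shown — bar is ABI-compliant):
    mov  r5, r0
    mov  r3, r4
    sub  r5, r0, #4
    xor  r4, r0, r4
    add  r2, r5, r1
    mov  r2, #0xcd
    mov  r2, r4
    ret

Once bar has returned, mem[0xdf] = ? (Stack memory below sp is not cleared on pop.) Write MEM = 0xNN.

MEM = 0x63

prologue: push r3 → mem[0xdf]=0x63, sp=0xdf
body[0] mov  r5, r0 → r5=0x16
body[1] mov  r3, r4 → r3=0x5b
body[2] sub  r5, r0, #4 → r5=0x12
body[3] xor  r4, r0, r4 → r4=0x4d
body[4] add  r2, r5, r1 → r2=0x79
body[5] mov  r2, #0xcd → r2=0xcd
body[6] mov  r2, r4 → r2=0x4d
epilogue: pop r3=0x63, sp=0xe0
prologue pushed ['r3'] at ['0xdf']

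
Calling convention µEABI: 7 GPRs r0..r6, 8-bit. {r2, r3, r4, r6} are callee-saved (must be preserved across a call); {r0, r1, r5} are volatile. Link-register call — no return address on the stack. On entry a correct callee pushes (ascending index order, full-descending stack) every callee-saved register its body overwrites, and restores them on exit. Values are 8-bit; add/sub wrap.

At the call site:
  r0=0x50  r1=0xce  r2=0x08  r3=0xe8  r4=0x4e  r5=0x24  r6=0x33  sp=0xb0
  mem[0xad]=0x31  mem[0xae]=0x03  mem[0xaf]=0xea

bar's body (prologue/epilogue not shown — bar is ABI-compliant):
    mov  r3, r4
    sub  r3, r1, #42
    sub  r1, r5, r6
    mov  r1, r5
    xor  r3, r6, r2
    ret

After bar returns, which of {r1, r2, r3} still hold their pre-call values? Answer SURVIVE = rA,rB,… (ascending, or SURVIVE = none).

prologue: push r3 -> mem[0xaf]=0xe8, sp=0xaf
body[0] mov  r3, r4 -> r3=0x4e
body[1] sub  r3, r1, #42 -> r3=0xa4
body[2] sub  r1, r5, r6 -> r1=0xf1
body[3] mov  r1, r5 -> r1=0x24
body[4] xor  r3, r6, r2 -> r3=0x3b
epilogue: pop r3=0xe8, sp=0xb0
r1: caller-saved, written=True
r2: callee-saved, written=False
r3: callee-saved, written=True

SURVIVE = r2,r3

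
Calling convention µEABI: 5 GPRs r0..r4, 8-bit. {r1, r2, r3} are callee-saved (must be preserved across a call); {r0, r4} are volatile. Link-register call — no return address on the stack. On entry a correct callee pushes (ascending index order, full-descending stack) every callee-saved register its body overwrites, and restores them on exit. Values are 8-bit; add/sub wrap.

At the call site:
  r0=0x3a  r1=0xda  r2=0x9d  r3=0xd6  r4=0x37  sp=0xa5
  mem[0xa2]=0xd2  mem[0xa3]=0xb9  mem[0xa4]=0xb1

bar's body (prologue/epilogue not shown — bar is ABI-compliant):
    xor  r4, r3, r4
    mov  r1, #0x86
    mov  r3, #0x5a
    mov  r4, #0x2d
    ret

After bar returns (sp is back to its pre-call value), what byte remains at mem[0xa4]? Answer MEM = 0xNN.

MEM = 0xda

prologue: push r1 -> mem[0xa4]=0xda, sp=0xa4
prologue: push r3 -> mem[0xa3]=0xd6, sp=0xa3
body[0] xor  r4, r3, r4 -> r4=0xe1
body[1] mov  r1, #0x86 -> r1=0x86
body[2] mov  r3, #0x5a -> r3=0x5a
body[3] mov  r4, #0x2d -> r4=0x2d
epilogue: pop r3=0xd6, sp=0xa4
epilogue: pop r1=0xda, sp=0xa5
prologue pushed ['r1', 'r3'] at ['0xa4', '0xa3']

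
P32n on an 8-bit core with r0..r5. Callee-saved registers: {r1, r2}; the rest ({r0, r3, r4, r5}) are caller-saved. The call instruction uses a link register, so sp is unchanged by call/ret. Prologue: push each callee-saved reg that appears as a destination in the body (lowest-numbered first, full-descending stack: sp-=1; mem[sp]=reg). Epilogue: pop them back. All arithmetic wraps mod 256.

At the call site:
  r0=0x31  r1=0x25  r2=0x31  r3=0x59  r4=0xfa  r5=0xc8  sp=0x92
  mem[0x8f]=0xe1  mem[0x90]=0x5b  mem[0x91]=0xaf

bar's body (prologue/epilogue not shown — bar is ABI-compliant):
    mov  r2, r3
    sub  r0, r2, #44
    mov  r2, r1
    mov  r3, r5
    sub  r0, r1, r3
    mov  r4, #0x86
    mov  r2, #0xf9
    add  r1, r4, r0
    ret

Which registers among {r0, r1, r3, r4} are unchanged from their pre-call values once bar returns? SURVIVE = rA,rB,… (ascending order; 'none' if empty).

SURVIVE = r1

prologue: push r1 -> mem[0x91]=0x25, sp=0x91
prologue: push r2 -> mem[0x90]=0x31, sp=0x90
body[0] mov  r2, r3 -> r2=0x59
body[1] sub  r0, r2, #44 -> r0=0x2d
body[2] mov  r2, r1 -> r2=0x25
body[3] mov  r3, r5 -> r3=0xc8
body[4] sub  r0, r1, r3 -> r0=0x5d
body[5] mov  r4, #0x86 -> r4=0x86
body[6] mov  r2, #0xf9 -> r2=0xf9
body[7] add  r1, r4, r0 -> r1=0xe3
epilogue: pop r2=0x31, sp=0x91
epilogue: pop r1=0x25, sp=0x92
r0: caller-saved, written=True
r1: callee-saved, written=True
r3: caller-saved, written=True
r4: caller-saved, written=True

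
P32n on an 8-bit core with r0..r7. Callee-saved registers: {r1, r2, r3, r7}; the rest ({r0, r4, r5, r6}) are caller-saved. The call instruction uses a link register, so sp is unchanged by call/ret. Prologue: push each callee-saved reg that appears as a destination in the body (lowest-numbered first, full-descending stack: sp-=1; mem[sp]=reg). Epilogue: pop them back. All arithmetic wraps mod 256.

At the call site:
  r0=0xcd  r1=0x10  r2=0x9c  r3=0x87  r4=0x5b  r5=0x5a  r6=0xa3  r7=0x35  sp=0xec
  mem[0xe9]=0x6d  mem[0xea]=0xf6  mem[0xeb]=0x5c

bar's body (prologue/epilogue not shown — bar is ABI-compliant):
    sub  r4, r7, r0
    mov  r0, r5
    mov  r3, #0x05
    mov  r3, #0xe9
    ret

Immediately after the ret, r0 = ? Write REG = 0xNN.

REG = 0x5a

prologue: push r3 -> mem[0xeb]=0x87, sp=0xeb
body[0] sub  r4, r7, r0 -> r4=0x68
body[1] mov  r0, r5 -> r0=0x5a
body[2] mov  r3, #0x05 -> r3=0x05
body[3] mov  r3, #0xe9 -> r3=0xe9
epilogue: pop r3=0x87, sp=0xec
r0 is caller-saved -> body value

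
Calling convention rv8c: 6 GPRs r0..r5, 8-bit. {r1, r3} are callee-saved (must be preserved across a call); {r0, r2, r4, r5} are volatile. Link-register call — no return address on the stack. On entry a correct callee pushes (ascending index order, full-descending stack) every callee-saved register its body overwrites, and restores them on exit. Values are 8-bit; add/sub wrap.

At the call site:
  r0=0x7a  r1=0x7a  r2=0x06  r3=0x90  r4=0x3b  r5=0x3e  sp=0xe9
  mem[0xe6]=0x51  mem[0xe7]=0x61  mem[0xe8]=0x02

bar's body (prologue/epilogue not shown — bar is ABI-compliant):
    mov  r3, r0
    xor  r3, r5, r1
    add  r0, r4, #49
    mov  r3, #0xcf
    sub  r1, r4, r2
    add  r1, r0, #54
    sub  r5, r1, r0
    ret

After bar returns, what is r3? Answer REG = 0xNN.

REG = 0x90

prologue: push r1 → mem[0xe8]=0x7a, sp=0xe8
prologue: push r3 → mem[0xe7]=0x90, sp=0xe7
body[0] mov  r3, r0 → r3=0x7a
body[1] xor  r3, r5, r1 → r3=0x44
body[2] add  r0, r4, #49 → r0=0x6c
body[3] mov  r3, #0xcf → r3=0xcf
body[4] sub  r1, r4, r2 → r1=0x35
body[5] add  r1, r0, #54 → r1=0xa2
body[6] sub  r5, r1, r0 → r5=0x36
epilogue: pop r3=0x90, sp=0xe8
epilogue: pop r1=0x7a, sp=0xe9
r3 is callee-saved → restored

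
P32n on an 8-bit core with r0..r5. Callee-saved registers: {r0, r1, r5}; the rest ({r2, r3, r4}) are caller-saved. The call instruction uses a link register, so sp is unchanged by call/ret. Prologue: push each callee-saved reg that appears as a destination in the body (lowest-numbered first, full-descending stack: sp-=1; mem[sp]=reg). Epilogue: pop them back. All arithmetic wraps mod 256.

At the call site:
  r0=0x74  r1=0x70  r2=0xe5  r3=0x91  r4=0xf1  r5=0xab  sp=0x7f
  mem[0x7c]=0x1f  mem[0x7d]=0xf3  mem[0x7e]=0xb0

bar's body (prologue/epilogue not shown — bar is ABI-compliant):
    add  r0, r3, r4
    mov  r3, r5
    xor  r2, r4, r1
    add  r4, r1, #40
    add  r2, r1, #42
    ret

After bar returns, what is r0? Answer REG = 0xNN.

prologue: push r0 → mem[0x7e]=0x74, sp=0x7e
body[0] add  r0, r3, r4 → r0=0x82
body[1] mov  r3, r5 → r3=0xab
body[2] xor  r2, r4, r1 → r2=0x81
body[3] add  r4, r1, #40 → r4=0x98
body[4] add  r2, r1, #42 → r2=0x9a
epilogue: pop r0=0x74, sp=0x7f
r0 is callee-saved → restored

REG = 0x74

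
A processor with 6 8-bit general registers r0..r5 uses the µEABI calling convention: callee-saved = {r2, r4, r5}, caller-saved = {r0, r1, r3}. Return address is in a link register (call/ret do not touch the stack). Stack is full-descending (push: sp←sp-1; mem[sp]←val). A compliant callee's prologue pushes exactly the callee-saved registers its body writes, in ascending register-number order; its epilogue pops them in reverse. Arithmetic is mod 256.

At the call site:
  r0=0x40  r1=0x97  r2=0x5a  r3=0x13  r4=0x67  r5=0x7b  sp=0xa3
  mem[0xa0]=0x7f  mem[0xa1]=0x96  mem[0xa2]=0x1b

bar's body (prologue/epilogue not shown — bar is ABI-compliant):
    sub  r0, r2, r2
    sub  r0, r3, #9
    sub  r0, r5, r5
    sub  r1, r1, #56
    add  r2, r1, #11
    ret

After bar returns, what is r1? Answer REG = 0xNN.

REG = 0x5f

prologue: push r2 → mem[0xa2]=0x5a, sp=0xa2
body[0] sub  r0, r2, r2 → r0=0x00
body[1] sub  r0, r3, #9 → r0=0x0a
body[2] sub  r0, r5, r5 → r0=0x00
body[3] sub  r1, r1, #56 → r1=0x5f
body[4] add  r2, r1, #11 → r2=0x6a
epilogue: pop r2=0x5a, sp=0xa3
r1 is caller-saved → body value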